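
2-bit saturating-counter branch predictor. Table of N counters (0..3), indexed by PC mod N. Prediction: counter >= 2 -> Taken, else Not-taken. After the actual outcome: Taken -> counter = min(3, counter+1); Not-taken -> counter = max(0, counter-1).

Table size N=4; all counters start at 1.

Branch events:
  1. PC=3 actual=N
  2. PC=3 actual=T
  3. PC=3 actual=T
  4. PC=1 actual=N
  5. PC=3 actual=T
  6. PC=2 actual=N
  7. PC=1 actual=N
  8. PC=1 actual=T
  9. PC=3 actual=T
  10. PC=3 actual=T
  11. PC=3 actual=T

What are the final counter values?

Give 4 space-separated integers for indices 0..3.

Answer: 1 1 0 3

Derivation:
Ev 1: PC=3 idx=3 pred=N actual=N -> ctr[3]=0
Ev 2: PC=3 idx=3 pred=N actual=T -> ctr[3]=1
Ev 3: PC=3 idx=3 pred=N actual=T -> ctr[3]=2
Ev 4: PC=1 idx=1 pred=N actual=N -> ctr[1]=0
Ev 5: PC=3 idx=3 pred=T actual=T -> ctr[3]=3
Ev 6: PC=2 idx=2 pred=N actual=N -> ctr[2]=0
Ev 7: PC=1 idx=1 pred=N actual=N -> ctr[1]=0
Ev 8: PC=1 idx=1 pred=N actual=T -> ctr[1]=1
Ev 9: PC=3 idx=3 pred=T actual=T -> ctr[3]=3
Ev 10: PC=3 idx=3 pred=T actual=T -> ctr[3]=3
Ev 11: PC=3 idx=3 pred=T actual=T -> ctr[3]=3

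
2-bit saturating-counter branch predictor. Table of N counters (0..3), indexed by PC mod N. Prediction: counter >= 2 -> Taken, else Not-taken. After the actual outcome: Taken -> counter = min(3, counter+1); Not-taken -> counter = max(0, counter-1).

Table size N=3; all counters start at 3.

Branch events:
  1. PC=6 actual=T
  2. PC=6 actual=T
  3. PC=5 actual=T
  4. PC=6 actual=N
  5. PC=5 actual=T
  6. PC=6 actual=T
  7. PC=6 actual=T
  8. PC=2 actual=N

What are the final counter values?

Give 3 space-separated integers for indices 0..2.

Ev 1: PC=6 idx=0 pred=T actual=T -> ctr[0]=3
Ev 2: PC=6 idx=0 pred=T actual=T -> ctr[0]=3
Ev 3: PC=5 idx=2 pred=T actual=T -> ctr[2]=3
Ev 4: PC=6 idx=0 pred=T actual=N -> ctr[0]=2
Ev 5: PC=5 idx=2 pred=T actual=T -> ctr[2]=3
Ev 6: PC=6 idx=0 pred=T actual=T -> ctr[0]=3
Ev 7: PC=6 idx=0 pred=T actual=T -> ctr[0]=3
Ev 8: PC=2 idx=2 pred=T actual=N -> ctr[2]=2

Answer: 3 3 2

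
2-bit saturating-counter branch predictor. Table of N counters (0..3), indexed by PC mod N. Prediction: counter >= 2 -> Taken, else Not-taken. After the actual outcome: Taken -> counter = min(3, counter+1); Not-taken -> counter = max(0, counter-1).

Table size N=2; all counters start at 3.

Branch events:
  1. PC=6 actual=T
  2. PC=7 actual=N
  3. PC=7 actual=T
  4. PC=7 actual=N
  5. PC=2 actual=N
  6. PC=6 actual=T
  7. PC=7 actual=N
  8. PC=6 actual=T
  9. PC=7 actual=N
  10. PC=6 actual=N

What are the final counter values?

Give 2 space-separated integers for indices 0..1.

Answer: 2 0

Derivation:
Ev 1: PC=6 idx=0 pred=T actual=T -> ctr[0]=3
Ev 2: PC=7 idx=1 pred=T actual=N -> ctr[1]=2
Ev 3: PC=7 idx=1 pred=T actual=T -> ctr[1]=3
Ev 4: PC=7 idx=1 pred=T actual=N -> ctr[1]=2
Ev 5: PC=2 idx=0 pred=T actual=N -> ctr[0]=2
Ev 6: PC=6 idx=0 pred=T actual=T -> ctr[0]=3
Ev 7: PC=7 idx=1 pred=T actual=N -> ctr[1]=1
Ev 8: PC=6 idx=0 pred=T actual=T -> ctr[0]=3
Ev 9: PC=7 idx=1 pred=N actual=N -> ctr[1]=0
Ev 10: PC=6 idx=0 pred=T actual=N -> ctr[0]=2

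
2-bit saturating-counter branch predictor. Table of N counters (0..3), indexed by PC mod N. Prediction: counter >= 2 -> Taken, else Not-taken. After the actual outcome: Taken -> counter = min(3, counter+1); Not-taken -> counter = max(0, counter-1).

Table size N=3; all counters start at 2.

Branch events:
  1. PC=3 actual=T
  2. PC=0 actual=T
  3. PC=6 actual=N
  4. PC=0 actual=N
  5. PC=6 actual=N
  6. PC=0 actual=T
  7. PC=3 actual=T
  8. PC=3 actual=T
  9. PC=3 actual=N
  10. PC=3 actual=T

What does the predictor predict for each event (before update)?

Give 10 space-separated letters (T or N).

Answer: T T T T N N N T T T

Derivation:
Ev 1: PC=3 idx=0 pred=T actual=T -> ctr[0]=3
Ev 2: PC=0 idx=0 pred=T actual=T -> ctr[0]=3
Ev 3: PC=6 idx=0 pred=T actual=N -> ctr[0]=2
Ev 4: PC=0 idx=0 pred=T actual=N -> ctr[0]=1
Ev 5: PC=6 idx=0 pred=N actual=N -> ctr[0]=0
Ev 6: PC=0 idx=0 pred=N actual=T -> ctr[0]=1
Ev 7: PC=3 idx=0 pred=N actual=T -> ctr[0]=2
Ev 8: PC=3 idx=0 pred=T actual=T -> ctr[0]=3
Ev 9: PC=3 idx=0 pred=T actual=N -> ctr[0]=2
Ev 10: PC=3 idx=0 pred=T actual=T -> ctr[0]=3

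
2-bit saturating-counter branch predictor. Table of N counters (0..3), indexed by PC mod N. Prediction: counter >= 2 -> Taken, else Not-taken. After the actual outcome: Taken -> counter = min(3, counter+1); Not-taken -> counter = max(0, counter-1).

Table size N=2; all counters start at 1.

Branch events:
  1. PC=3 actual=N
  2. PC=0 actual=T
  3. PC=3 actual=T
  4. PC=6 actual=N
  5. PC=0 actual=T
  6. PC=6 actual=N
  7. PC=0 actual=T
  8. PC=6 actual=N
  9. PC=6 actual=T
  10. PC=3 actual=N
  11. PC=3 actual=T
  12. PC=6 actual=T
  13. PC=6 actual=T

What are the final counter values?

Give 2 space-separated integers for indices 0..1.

Ev 1: PC=3 idx=1 pred=N actual=N -> ctr[1]=0
Ev 2: PC=0 idx=0 pred=N actual=T -> ctr[0]=2
Ev 3: PC=3 idx=1 pred=N actual=T -> ctr[1]=1
Ev 4: PC=6 idx=0 pred=T actual=N -> ctr[0]=1
Ev 5: PC=0 idx=0 pred=N actual=T -> ctr[0]=2
Ev 6: PC=6 idx=0 pred=T actual=N -> ctr[0]=1
Ev 7: PC=0 idx=0 pred=N actual=T -> ctr[0]=2
Ev 8: PC=6 idx=0 pred=T actual=N -> ctr[0]=1
Ev 9: PC=6 idx=0 pred=N actual=T -> ctr[0]=2
Ev 10: PC=3 idx=1 pred=N actual=N -> ctr[1]=0
Ev 11: PC=3 idx=1 pred=N actual=T -> ctr[1]=1
Ev 12: PC=6 idx=0 pred=T actual=T -> ctr[0]=3
Ev 13: PC=6 idx=0 pred=T actual=T -> ctr[0]=3

Answer: 3 1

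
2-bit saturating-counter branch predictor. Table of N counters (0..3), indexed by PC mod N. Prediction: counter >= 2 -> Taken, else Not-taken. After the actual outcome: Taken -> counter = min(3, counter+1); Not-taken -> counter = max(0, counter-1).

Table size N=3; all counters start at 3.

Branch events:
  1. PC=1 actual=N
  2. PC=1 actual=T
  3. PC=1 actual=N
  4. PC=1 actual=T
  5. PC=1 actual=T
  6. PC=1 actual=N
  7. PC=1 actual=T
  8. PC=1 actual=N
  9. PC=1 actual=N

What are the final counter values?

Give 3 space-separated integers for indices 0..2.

Answer: 3 1 3

Derivation:
Ev 1: PC=1 idx=1 pred=T actual=N -> ctr[1]=2
Ev 2: PC=1 idx=1 pred=T actual=T -> ctr[1]=3
Ev 3: PC=1 idx=1 pred=T actual=N -> ctr[1]=2
Ev 4: PC=1 idx=1 pred=T actual=T -> ctr[1]=3
Ev 5: PC=1 idx=1 pred=T actual=T -> ctr[1]=3
Ev 6: PC=1 idx=1 pred=T actual=N -> ctr[1]=2
Ev 7: PC=1 idx=1 pred=T actual=T -> ctr[1]=3
Ev 8: PC=1 idx=1 pred=T actual=N -> ctr[1]=2
Ev 9: PC=1 idx=1 pred=T actual=N -> ctr[1]=1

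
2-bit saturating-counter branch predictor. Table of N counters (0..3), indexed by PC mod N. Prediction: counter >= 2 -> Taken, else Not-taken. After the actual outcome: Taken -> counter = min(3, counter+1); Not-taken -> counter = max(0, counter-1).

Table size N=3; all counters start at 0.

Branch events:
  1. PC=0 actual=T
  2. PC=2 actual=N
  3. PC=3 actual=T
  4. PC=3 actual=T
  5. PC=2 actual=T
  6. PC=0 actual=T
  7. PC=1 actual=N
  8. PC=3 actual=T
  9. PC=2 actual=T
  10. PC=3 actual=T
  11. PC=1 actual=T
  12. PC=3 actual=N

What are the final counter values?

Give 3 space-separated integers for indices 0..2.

Ev 1: PC=0 idx=0 pred=N actual=T -> ctr[0]=1
Ev 2: PC=2 idx=2 pred=N actual=N -> ctr[2]=0
Ev 3: PC=3 idx=0 pred=N actual=T -> ctr[0]=2
Ev 4: PC=3 idx=0 pred=T actual=T -> ctr[0]=3
Ev 5: PC=2 idx=2 pred=N actual=T -> ctr[2]=1
Ev 6: PC=0 idx=0 pred=T actual=T -> ctr[0]=3
Ev 7: PC=1 idx=1 pred=N actual=N -> ctr[1]=0
Ev 8: PC=3 idx=0 pred=T actual=T -> ctr[0]=3
Ev 9: PC=2 idx=2 pred=N actual=T -> ctr[2]=2
Ev 10: PC=3 idx=0 pred=T actual=T -> ctr[0]=3
Ev 11: PC=1 idx=1 pred=N actual=T -> ctr[1]=1
Ev 12: PC=3 idx=0 pred=T actual=N -> ctr[0]=2

Answer: 2 1 2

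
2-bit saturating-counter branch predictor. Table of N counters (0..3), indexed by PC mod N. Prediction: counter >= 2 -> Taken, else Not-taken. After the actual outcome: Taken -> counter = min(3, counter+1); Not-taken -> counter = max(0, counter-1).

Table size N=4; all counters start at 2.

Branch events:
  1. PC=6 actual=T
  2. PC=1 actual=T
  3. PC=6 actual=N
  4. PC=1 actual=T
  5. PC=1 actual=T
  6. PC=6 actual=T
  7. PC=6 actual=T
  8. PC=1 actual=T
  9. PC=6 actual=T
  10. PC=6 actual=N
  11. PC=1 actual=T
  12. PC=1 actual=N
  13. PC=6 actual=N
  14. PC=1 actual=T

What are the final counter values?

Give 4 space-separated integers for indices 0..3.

Ev 1: PC=6 idx=2 pred=T actual=T -> ctr[2]=3
Ev 2: PC=1 idx=1 pred=T actual=T -> ctr[1]=3
Ev 3: PC=6 idx=2 pred=T actual=N -> ctr[2]=2
Ev 4: PC=1 idx=1 pred=T actual=T -> ctr[1]=3
Ev 5: PC=1 idx=1 pred=T actual=T -> ctr[1]=3
Ev 6: PC=6 idx=2 pred=T actual=T -> ctr[2]=3
Ev 7: PC=6 idx=2 pred=T actual=T -> ctr[2]=3
Ev 8: PC=1 idx=1 pred=T actual=T -> ctr[1]=3
Ev 9: PC=6 idx=2 pred=T actual=T -> ctr[2]=3
Ev 10: PC=6 idx=2 pred=T actual=N -> ctr[2]=2
Ev 11: PC=1 idx=1 pred=T actual=T -> ctr[1]=3
Ev 12: PC=1 idx=1 pred=T actual=N -> ctr[1]=2
Ev 13: PC=6 idx=2 pred=T actual=N -> ctr[2]=1
Ev 14: PC=1 idx=1 pred=T actual=T -> ctr[1]=3

Answer: 2 3 1 2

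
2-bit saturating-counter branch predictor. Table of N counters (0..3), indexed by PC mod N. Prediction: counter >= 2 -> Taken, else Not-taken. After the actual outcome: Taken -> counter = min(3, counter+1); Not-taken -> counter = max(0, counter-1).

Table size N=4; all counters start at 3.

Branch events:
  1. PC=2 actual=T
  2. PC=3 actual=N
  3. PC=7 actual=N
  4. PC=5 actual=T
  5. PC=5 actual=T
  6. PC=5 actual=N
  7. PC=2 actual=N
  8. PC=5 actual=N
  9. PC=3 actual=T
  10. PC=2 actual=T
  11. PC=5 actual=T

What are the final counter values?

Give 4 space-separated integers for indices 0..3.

Answer: 3 2 3 2

Derivation:
Ev 1: PC=2 idx=2 pred=T actual=T -> ctr[2]=3
Ev 2: PC=3 idx=3 pred=T actual=N -> ctr[3]=2
Ev 3: PC=7 idx=3 pred=T actual=N -> ctr[3]=1
Ev 4: PC=5 idx=1 pred=T actual=T -> ctr[1]=3
Ev 5: PC=5 idx=1 pred=T actual=T -> ctr[1]=3
Ev 6: PC=5 idx=1 pred=T actual=N -> ctr[1]=2
Ev 7: PC=2 idx=2 pred=T actual=N -> ctr[2]=2
Ev 8: PC=5 idx=1 pred=T actual=N -> ctr[1]=1
Ev 9: PC=3 idx=3 pred=N actual=T -> ctr[3]=2
Ev 10: PC=2 idx=2 pred=T actual=T -> ctr[2]=3
Ev 11: PC=5 idx=1 pred=N actual=T -> ctr[1]=2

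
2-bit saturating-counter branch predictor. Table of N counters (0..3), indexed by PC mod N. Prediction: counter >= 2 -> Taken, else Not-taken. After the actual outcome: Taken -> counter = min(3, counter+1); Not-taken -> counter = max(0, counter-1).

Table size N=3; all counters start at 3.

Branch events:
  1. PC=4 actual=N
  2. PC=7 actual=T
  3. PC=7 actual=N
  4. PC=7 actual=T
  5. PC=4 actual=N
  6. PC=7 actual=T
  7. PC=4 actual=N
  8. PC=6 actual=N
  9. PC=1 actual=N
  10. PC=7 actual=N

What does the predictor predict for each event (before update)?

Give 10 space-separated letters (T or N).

Ev 1: PC=4 idx=1 pred=T actual=N -> ctr[1]=2
Ev 2: PC=7 idx=1 pred=T actual=T -> ctr[1]=3
Ev 3: PC=7 idx=1 pred=T actual=N -> ctr[1]=2
Ev 4: PC=7 idx=1 pred=T actual=T -> ctr[1]=3
Ev 5: PC=4 idx=1 pred=T actual=N -> ctr[1]=2
Ev 6: PC=7 idx=1 pred=T actual=T -> ctr[1]=3
Ev 7: PC=4 idx=1 pred=T actual=N -> ctr[1]=2
Ev 8: PC=6 idx=0 pred=T actual=N -> ctr[0]=2
Ev 9: PC=1 idx=1 pred=T actual=N -> ctr[1]=1
Ev 10: PC=7 idx=1 pred=N actual=N -> ctr[1]=0

Answer: T T T T T T T T T N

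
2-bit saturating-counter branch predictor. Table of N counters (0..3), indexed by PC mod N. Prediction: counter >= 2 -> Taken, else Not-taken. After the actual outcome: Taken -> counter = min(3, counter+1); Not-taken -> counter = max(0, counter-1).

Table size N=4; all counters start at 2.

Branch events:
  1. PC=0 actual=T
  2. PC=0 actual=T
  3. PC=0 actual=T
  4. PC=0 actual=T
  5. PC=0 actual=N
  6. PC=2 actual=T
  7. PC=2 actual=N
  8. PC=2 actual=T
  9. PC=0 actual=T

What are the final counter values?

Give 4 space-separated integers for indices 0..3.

Ev 1: PC=0 idx=0 pred=T actual=T -> ctr[0]=3
Ev 2: PC=0 idx=0 pred=T actual=T -> ctr[0]=3
Ev 3: PC=0 idx=0 pred=T actual=T -> ctr[0]=3
Ev 4: PC=0 idx=0 pred=T actual=T -> ctr[0]=3
Ev 5: PC=0 idx=0 pred=T actual=N -> ctr[0]=2
Ev 6: PC=2 idx=2 pred=T actual=T -> ctr[2]=3
Ev 7: PC=2 idx=2 pred=T actual=N -> ctr[2]=2
Ev 8: PC=2 idx=2 pred=T actual=T -> ctr[2]=3
Ev 9: PC=0 idx=0 pred=T actual=T -> ctr[0]=3

Answer: 3 2 3 2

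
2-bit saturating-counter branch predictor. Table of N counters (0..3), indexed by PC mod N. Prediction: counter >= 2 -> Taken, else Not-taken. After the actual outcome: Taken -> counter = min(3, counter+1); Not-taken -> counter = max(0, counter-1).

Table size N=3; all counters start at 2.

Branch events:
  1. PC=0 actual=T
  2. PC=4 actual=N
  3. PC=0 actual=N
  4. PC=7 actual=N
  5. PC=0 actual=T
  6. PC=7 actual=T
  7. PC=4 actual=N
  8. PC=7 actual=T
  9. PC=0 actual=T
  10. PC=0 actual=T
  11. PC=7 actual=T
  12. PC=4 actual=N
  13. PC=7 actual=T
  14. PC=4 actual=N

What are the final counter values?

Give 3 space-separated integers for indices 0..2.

Answer: 3 1 2

Derivation:
Ev 1: PC=0 idx=0 pred=T actual=T -> ctr[0]=3
Ev 2: PC=4 idx=1 pred=T actual=N -> ctr[1]=1
Ev 3: PC=0 idx=0 pred=T actual=N -> ctr[0]=2
Ev 4: PC=7 idx=1 pred=N actual=N -> ctr[1]=0
Ev 5: PC=0 idx=0 pred=T actual=T -> ctr[0]=3
Ev 6: PC=7 idx=1 pred=N actual=T -> ctr[1]=1
Ev 7: PC=4 idx=1 pred=N actual=N -> ctr[1]=0
Ev 8: PC=7 idx=1 pred=N actual=T -> ctr[1]=1
Ev 9: PC=0 idx=0 pred=T actual=T -> ctr[0]=3
Ev 10: PC=0 idx=0 pred=T actual=T -> ctr[0]=3
Ev 11: PC=7 idx=1 pred=N actual=T -> ctr[1]=2
Ev 12: PC=4 idx=1 pred=T actual=N -> ctr[1]=1
Ev 13: PC=7 idx=1 pred=N actual=T -> ctr[1]=2
Ev 14: PC=4 idx=1 pred=T actual=N -> ctr[1]=1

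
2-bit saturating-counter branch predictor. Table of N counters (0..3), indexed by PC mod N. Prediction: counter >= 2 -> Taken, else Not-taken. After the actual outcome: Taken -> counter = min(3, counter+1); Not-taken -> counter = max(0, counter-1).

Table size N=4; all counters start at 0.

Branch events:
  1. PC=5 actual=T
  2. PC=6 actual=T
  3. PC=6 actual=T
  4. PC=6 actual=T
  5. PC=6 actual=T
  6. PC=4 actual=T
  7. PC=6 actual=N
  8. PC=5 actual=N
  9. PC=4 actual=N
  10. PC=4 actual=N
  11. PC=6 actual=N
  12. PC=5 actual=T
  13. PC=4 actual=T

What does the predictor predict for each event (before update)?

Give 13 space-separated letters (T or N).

Ev 1: PC=5 idx=1 pred=N actual=T -> ctr[1]=1
Ev 2: PC=6 idx=2 pred=N actual=T -> ctr[2]=1
Ev 3: PC=6 idx=2 pred=N actual=T -> ctr[2]=2
Ev 4: PC=6 idx=2 pred=T actual=T -> ctr[2]=3
Ev 5: PC=6 idx=2 pred=T actual=T -> ctr[2]=3
Ev 6: PC=4 idx=0 pred=N actual=T -> ctr[0]=1
Ev 7: PC=6 idx=2 pred=T actual=N -> ctr[2]=2
Ev 8: PC=5 idx=1 pred=N actual=N -> ctr[1]=0
Ev 9: PC=4 idx=0 pred=N actual=N -> ctr[0]=0
Ev 10: PC=4 idx=0 pred=N actual=N -> ctr[0]=0
Ev 11: PC=6 idx=2 pred=T actual=N -> ctr[2]=1
Ev 12: PC=5 idx=1 pred=N actual=T -> ctr[1]=1
Ev 13: PC=4 idx=0 pred=N actual=T -> ctr[0]=1

Answer: N N N T T N T N N N T N N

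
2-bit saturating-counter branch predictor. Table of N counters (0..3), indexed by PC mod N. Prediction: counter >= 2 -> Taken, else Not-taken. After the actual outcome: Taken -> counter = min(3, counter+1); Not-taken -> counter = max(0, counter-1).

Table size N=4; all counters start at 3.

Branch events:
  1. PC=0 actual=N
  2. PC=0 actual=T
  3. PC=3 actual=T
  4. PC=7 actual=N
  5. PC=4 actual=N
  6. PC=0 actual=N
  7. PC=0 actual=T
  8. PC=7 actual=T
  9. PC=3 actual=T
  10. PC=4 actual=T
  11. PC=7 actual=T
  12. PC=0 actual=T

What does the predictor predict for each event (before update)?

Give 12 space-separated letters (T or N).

Answer: T T T T T T N T T T T T

Derivation:
Ev 1: PC=0 idx=0 pred=T actual=N -> ctr[0]=2
Ev 2: PC=0 idx=0 pred=T actual=T -> ctr[0]=3
Ev 3: PC=3 idx=3 pred=T actual=T -> ctr[3]=3
Ev 4: PC=7 idx=3 pred=T actual=N -> ctr[3]=2
Ev 5: PC=4 idx=0 pred=T actual=N -> ctr[0]=2
Ev 6: PC=0 idx=0 pred=T actual=N -> ctr[0]=1
Ev 7: PC=0 idx=0 pred=N actual=T -> ctr[0]=2
Ev 8: PC=7 idx=3 pred=T actual=T -> ctr[3]=3
Ev 9: PC=3 idx=3 pred=T actual=T -> ctr[3]=3
Ev 10: PC=4 idx=0 pred=T actual=T -> ctr[0]=3
Ev 11: PC=7 idx=3 pred=T actual=T -> ctr[3]=3
Ev 12: PC=0 idx=0 pred=T actual=T -> ctr[0]=3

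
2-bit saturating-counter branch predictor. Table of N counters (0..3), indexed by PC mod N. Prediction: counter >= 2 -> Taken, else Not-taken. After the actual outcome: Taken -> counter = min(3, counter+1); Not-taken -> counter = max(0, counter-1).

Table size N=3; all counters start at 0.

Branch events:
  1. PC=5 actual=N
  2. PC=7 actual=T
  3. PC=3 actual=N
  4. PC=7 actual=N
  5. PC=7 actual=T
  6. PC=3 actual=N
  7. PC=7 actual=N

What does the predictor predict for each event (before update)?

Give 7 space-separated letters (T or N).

Answer: N N N N N N N

Derivation:
Ev 1: PC=5 idx=2 pred=N actual=N -> ctr[2]=0
Ev 2: PC=7 idx=1 pred=N actual=T -> ctr[1]=1
Ev 3: PC=3 idx=0 pred=N actual=N -> ctr[0]=0
Ev 4: PC=7 idx=1 pred=N actual=N -> ctr[1]=0
Ev 5: PC=7 idx=1 pred=N actual=T -> ctr[1]=1
Ev 6: PC=3 idx=0 pred=N actual=N -> ctr[0]=0
Ev 7: PC=7 idx=1 pred=N actual=N -> ctr[1]=0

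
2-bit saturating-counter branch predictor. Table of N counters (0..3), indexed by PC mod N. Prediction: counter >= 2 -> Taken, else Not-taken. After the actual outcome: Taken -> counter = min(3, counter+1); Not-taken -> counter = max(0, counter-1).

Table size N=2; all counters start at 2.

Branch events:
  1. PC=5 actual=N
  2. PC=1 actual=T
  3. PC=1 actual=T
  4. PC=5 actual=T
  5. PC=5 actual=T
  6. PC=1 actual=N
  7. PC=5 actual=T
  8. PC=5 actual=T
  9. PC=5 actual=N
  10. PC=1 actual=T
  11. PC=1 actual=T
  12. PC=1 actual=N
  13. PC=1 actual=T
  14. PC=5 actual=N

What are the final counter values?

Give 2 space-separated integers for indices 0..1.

Answer: 2 2

Derivation:
Ev 1: PC=5 idx=1 pred=T actual=N -> ctr[1]=1
Ev 2: PC=1 idx=1 pred=N actual=T -> ctr[1]=2
Ev 3: PC=1 idx=1 pred=T actual=T -> ctr[1]=3
Ev 4: PC=5 idx=1 pred=T actual=T -> ctr[1]=3
Ev 5: PC=5 idx=1 pred=T actual=T -> ctr[1]=3
Ev 6: PC=1 idx=1 pred=T actual=N -> ctr[1]=2
Ev 7: PC=5 idx=1 pred=T actual=T -> ctr[1]=3
Ev 8: PC=5 idx=1 pred=T actual=T -> ctr[1]=3
Ev 9: PC=5 idx=1 pred=T actual=N -> ctr[1]=2
Ev 10: PC=1 idx=1 pred=T actual=T -> ctr[1]=3
Ev 11: PC=1 idx=1 pred=T actual=T -> ctr[1]=3
Ev 12: PC=1 idx=1 pred=T actual=N -> ctr[1]=2
Ev 13: PC=1 idx=1 pred=T actual=T -> ctr[1]=3
Ev 14: PC=5 idx=1 pred=T actual=N -> ctr[1]=2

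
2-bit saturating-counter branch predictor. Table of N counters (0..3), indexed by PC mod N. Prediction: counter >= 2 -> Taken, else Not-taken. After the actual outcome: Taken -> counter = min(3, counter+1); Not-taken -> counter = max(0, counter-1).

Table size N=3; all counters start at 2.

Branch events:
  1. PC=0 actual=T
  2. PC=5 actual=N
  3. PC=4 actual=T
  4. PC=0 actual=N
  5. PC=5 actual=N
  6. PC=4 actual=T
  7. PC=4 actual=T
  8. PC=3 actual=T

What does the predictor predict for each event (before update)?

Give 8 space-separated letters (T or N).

Answer: T T T T N T T T

Derivation:
Ev 1: PC=0 idx=0 pred=T actual=T -> ctr[0]=3
Ev 2: PC=5 idx=2 pred=T actual=N -> ctr[2]=1
Ev 3: PC=4 idx=1 pred=T actual=T -> ctr[1]=3
Ev 4: PC=0 idx=0 pred=T actual=N -> ctr[0]=2
Ev 5: PC=5 idx=2 pred=N actual=N -> ctr[2]=0
Ev 6: PC=4 idx=1 pred=T actual=T -> ctr[1]=3
Ev 7: PC=4 idx=1 pred=T actual=T -> ctr[1]=3
Ev 8: PC=3 idx=0 pred=T actual=T -> ctr[0]=3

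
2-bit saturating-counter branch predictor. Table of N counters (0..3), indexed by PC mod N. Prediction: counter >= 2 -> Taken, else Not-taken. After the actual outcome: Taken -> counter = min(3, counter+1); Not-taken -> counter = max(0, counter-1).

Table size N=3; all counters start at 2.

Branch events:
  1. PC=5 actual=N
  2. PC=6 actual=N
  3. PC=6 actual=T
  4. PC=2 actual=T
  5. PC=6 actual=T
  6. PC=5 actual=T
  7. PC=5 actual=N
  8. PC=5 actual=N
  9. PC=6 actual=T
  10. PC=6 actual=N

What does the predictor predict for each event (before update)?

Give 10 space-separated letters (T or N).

Answer: T T N N T T T T T T

Derivation:
Ev 1: PC=5 idx=2 pred=T actual=N -> ctr[2]=1
Ev 2: PC=6 idx=0 pred=T actual=N -> ctr[0]=1
Ev 3: PC=6 idx=0 pred=N actual=T -> ctr[0]=2
Ev 4: PC=2 idx=2 pred=N actual=T -> ctr[2]=2
Ev 5: PC=6 idx=0 pred=T actual=T -> ctr[0]=3
Ev 6: PC=5 idx=2 pred=T actual=T -> ctr[2]=3
Ev 7: PC=5 idx=2 pred=T actual=N -> ctr[2]=2
Ev 8: PC=5 idx=2 pred=T actual=N -> ctr[2]=1
Ev 9: PC=6 idx=0 pred=T actual=T -> ctr[0]=3
Ev 10: PC=6 idx=0 pred=T actual=N -> ctr[0]=2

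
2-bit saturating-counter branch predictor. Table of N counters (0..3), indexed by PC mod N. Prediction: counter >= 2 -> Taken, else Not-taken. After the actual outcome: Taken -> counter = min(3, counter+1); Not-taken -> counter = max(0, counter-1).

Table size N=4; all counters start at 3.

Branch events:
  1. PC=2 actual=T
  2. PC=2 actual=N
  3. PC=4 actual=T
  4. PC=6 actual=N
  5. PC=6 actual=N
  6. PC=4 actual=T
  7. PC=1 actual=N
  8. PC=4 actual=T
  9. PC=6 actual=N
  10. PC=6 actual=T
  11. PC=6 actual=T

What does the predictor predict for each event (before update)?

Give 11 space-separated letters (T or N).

Ev 1: PC=2 idx=2 pred=T actual=T -> ctr[2]=3
Ev 2: PC=2 idx=2 pred=T actual=N -> ctr[2]=2
Ev 3: PC=4 idx=0 pred=T actual=T -> ctr[0]=3
Ev 4: PC=6 idx=2 pred=T actual=N -> ctr[2]=1
Ev 5: PC=6 idx=2 pred=N actual=N -> ctr[2]=0
Ev 6: PC=4 idx=0 pred=T actual=T -> ctr[0]=3
Ev 7: PC=1 idx=1 pred=T actual=N -> ctr[1]=2
Ev 8: PC=4 idx=0 pred=T actual=T -> ctr[0]=3
Ev 9: PC=6 idx=2 pred=N actual=N -> ctr[2]=0
Ev 10: PC=6 idx=2 pred=N actual=T -> ctr[2]=1
Ev 11: PC=6 idx=2 pred=N actual=T -> ctr[2]=2

Answer: T T T T N T T T N N N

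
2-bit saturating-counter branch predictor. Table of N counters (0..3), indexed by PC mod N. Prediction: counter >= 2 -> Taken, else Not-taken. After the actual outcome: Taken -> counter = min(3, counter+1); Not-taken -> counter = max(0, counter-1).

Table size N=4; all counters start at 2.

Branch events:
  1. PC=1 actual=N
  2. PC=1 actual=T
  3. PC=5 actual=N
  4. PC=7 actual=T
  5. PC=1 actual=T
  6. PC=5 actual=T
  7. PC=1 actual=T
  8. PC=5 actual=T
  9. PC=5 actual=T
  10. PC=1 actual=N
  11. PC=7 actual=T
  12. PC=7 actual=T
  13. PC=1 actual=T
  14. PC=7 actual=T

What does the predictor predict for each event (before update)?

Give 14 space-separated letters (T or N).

Ev 1: PC=1 idx=1 pred=T actual=N -> ctr[1]=1
Ev 2: PC=1 idx=1 pred=N actual=T -> ctr[1]=2
Ev 3: PC=5 idx=1 pred=T actual=N -> ctr[1]=1
Ev 4: PC=7 idx=3 pred=T actual=T -> ctr[3]=3
Ev 5: PC=1 idx=1 pred=N actual=T -> ctr[1]=2
Ev 6: PC=5 idx=1 pred=T actual=T -> ctr[1]=3
Ev 7: PC=1 idx=1 pred=T actual=T -> ctr[1]=3
Ev 8: PC=5 idx=1 pred=T actual=T -> ctr[1]=3
Ev 9: PC=5 idx=1 pred=T actual=T -> ctr[1]=3
Ev 10: PC=1 idx=1 pred=T actual=N -> ctr[1]=2
Ev 11: PC=7 idx=3 pred=T actual=T -> ctr[3]=3
Ev 12: PC=7 idx=3 pred=T actual=T -> ctr[3]=3
Ev 13: PC=1 idx=1 pred=T actual=T -> ctr[1]=3
Ev 14: PC=7 idx=3 pred=T actual=T -> ctr[3]=3

Answer: T N T T N T T T T T T T T T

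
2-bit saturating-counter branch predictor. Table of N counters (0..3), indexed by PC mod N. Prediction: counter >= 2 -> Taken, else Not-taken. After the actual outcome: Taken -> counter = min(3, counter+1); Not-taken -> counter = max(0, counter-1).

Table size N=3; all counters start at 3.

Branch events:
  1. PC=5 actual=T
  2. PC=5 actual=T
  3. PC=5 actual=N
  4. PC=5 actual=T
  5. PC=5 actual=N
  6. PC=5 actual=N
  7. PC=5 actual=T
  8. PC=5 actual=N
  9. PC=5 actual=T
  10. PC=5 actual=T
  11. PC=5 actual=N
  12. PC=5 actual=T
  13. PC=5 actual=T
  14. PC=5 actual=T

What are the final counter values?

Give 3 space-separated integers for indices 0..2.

Ev 1: PC=5 idx=2 pred=T actual=T -> ctr[2]=3
Ev 2: PC=5 idx=2 pred=T actual=T -> ctr[2]=3
Ev 3: PC=5 idx=2 pred=T actual=N -> ctr[2]=2
Ev 4: PC=5 idx=2 pred=T actual=T -> ctr[2]=3
Ev 5: PC=5 idx=2 pred=T actual=N -> ctr[2]=2
Ev 6: PC=5 idx=2 pred=T actual=N -> ctr[2]=1
Ev 7: PC=5 idx=2 pred=N actual=T -> ctr[2]=2
Ev 8: PC=5 idx=2 pred=T actual=N -> ctr[2]=1
Ev 9: PC=5 idx=2 pred=N actual=T -> ctr[2]=2
Ev 10: PC=5 idx=2 pred=T actual=T -> ctr[2]=3
Ev 11: PC=5 idx=2 pred=T actual=N -> ctr[2]=2
Ev 12: PC=5 idx=2 pred=T actual=T -> ctr[2]=3
Ev 13: PC=5 idx=2 pred=T actual=T -> ctr[2]=3
Ev 14: PC=5 idx=2 pred=T actual=T -> ctr[2]=3

Answer: 3 3 3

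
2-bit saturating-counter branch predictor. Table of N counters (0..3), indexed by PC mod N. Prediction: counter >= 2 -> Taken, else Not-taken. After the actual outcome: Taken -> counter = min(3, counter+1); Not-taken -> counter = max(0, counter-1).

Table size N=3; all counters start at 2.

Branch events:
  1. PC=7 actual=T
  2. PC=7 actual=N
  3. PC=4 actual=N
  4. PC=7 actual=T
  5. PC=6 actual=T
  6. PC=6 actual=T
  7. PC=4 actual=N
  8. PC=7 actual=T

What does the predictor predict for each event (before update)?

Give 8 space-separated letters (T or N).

Answer: T T T N T T T N

Derivation:
Ev 1: PC=7 idx=1 pred=T actual=T -> ctr[1]=3
Ev 2: PC=7 idx=1 pred=T actual=N -> ctr[1]=2
Ev 3: PC=4 idx=1 pred=T actual=N -> ctr[1]=1
Ev 4: PC=7 idx=1 pred=N actual=T -> ctr[1]=2
Ev 5: PC=6 idx=0 pred=T actual=T -> ctr[0]=3
Ev 6: PC=6 idx=0 pred=T actual=T -> ctr[0]=3
Ev 7: PC=4 idx=1 pred=T actual=N -> ctr[1]=1
Ev 8: PC=7 idx=1 pred=N actual=T -> ctr[1]=2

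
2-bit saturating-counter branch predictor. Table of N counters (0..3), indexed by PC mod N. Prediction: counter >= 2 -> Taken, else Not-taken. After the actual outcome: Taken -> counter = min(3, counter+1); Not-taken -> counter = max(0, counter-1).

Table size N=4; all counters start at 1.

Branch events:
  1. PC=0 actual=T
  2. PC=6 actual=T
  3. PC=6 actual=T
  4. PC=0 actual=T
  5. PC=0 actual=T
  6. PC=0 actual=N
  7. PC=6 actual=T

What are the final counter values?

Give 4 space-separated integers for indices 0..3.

Ev 1: PC=0 idx=0 pred=N actual=T -> ctr[0]=2
Ev 2: PC=6 idx=2 pred=N actual=T -> ctr[2]=2
Ev 3: PC=6 idx=2 pred=T actual=T -> ctr[2]=3
Ev 4: PC=0 idx=0 pred=T actual=T -> ctr[0]=3
Ev 5: PC=0 idx=0 pred=T actual=T -> ctr[0]=3
Ev 6: PC=0 idx=0 pred=T actual=N -> ctr[0]=2
Ev 7: PC=6 idx=2 pred=T actual=T -> ctr[2]=3

Answer: 2 1 3 1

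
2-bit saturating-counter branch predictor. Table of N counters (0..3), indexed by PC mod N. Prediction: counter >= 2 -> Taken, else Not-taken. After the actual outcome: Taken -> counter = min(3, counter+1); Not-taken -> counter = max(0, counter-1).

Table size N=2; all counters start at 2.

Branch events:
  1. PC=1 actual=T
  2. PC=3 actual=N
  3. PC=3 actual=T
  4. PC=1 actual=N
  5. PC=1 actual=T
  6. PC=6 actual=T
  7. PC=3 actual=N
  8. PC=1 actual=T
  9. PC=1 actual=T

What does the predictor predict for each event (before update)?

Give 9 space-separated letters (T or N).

Answer: T T T T T T T T T

Derivation:
Ev 1: PC=1 idx=1 pred=T actual=T -> ctr[1]=3
Ev 2: PC=3 idx=1 pred=T actual=N -> ctr[1]=2
Ev 3: PC=3 idx=1 pred=T actual=T -> ctr[1]=3
Ev 4: PC=1 idx=1 pred=T actual=N -> ctr[1]=2
Ev 5: PC=1 idx=1 pred=T actual=T -> ctr[1]=3
Ev 6: PC=6 idx=0 pred=T actual=T -> ctr[0]=3
Ev 7: PC=3 idx=1 pred=T actual=N -> ctr[1]=2
Ev 8: PC=1 idx=1 pred=T actual=T -> ctr[1]=3
Ev 9: PC=1 idx=1 pred=T actual=T -> ctr[1]=3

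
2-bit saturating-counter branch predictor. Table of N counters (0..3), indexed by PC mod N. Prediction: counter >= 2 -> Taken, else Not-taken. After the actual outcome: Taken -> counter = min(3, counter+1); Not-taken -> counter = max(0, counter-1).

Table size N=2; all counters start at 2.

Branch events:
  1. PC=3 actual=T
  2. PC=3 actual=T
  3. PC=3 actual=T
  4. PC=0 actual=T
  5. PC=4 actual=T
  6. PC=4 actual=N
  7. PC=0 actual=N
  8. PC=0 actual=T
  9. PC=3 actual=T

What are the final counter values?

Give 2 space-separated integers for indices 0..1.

Ev 1: PC=3 idx=1 pred=T actual=T -> ctr[1]=3
Ev 2: PC=3 idx=1 pred=T actual=T -> ctr[1]=3
Ev 3: PC=3 idx=1 pred=T actual=T -> ctr[1]=3
Ev 4: PC=0 idx=0 pred=T actual=T -> ctr[0]=3
Ev 5: PC=4 idx=0 pred=T actual=T -> ctr[0]=3
Ev 6: PC=4 idx=0 pred=T actual=N -> ctr[0]=2
Ev 7: PC=0 idx=0 pred=T actual=N -> ctr[0]=1
Ev 8: PC=0 idx=0 pred=N actual=T -> ctr[0]=2
Ev 9: PC=3 idx=1 pred=T actual=T -> ctr[1]=3

Answer: 2 3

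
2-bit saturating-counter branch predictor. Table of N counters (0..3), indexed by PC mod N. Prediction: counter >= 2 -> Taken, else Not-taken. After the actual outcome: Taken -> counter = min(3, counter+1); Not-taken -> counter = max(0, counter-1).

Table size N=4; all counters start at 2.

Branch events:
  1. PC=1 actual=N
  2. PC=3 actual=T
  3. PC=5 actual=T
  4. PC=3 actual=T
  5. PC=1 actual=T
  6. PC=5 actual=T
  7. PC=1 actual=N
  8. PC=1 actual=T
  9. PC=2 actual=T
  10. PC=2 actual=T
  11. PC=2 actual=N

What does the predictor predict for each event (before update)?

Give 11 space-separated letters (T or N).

Ev 1: PC=1 idx=1 pred=T actual=N -> ctr[1]=1
Ev 2: PC=3 idx=3 pred=T actual=T -> ctr[3]=3
Ev 3: PC=5 idx=1 pred=N actual=T -> ctr[1]=2
Ev 4: PC=3 idx=3 pred=T actual=T -> ctr[3]=3
Ev 5: PC=1 idx=1 pred=T actual=T -> ctr[1]=3
Ev 6: PC=5 idx=1 pred=T actual=T -> ctr[1]=3
Ev 7: PC=1 idx=1 pred=T actual=N -> ctr[1]=2
Ev 8: PC=1 idx=1 pred=T actual=T -> ctr[1]=3
Ev 9: PC=2 idx=2 pred=T actual=T -> ctr[2]=3
Ev 10: PC=2 idx=2 pred=T actual=T -> ctr[2]=3
Ev 11: PC=2 idx=2 pred=T actual=N -> ctr[2]=2

Answer: T T N T T T T T T T T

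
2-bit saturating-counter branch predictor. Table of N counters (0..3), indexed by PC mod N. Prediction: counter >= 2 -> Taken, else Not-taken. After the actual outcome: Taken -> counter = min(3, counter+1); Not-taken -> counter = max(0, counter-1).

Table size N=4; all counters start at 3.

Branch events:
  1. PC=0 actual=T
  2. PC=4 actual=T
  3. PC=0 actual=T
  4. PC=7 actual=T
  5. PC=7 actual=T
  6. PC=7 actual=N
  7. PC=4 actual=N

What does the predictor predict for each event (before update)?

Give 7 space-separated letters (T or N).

Ev 1: PC=0 idx=0 pred=T actual=T -> ctr[0]=3
Ev 2: PC=4 idx=0 pred=T actual=T -> ctr[0]=3
Ev 3: PC=0 idx=0 pred=T actual=T -> ctr[0]=3
Ev 4: PC=7 idx=3 pred=T actual=T -> ctr[3]=3
Ev 5: PC=7 idx=3 pred=T actual=T -> ctr[3]=3
Ev 6: PC=7 idx=3 pred=T actual=N -> ctr[3]=2
Ev 7: PC=4 idx=0 pred=T actual=N -> ctr[0]=2

Answer: T T T T T T T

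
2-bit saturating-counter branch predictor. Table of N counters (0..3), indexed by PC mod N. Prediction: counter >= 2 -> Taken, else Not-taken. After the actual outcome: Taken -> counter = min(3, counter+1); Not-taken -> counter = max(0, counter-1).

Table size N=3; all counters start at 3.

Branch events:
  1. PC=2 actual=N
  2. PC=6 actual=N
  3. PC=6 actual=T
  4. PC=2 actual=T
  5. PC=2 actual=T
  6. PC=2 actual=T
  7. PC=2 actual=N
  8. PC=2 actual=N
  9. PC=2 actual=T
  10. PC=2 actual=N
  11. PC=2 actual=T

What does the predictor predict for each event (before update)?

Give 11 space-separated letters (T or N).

Ev 1: PC=2 idx=2 pred=T actual=N -> ctr[2]=2
Ev 2: PC=6 idx=0 pred=T actual=N -> ctr[0]=2
Ev 3: PC=6 idx=0 pred=T actual=T -> ctr[0]=3
Ev 4: PC=2 idx=2 pred=T actual=T -> ctr[2]=3
Ev 5: PC=2 idx=2 pred=T actual=T -> ctr[2]=3
Ev 6: PC=2 idx=2 pred=T actual=T -> ctr[2]=3
Ev 7: PC=2 idx=2 pred=T actual=N -> ctr[2]=2
Ev 8: PC=2 idx=2 pred=T actual=N -> ctr[2]=1
Ev 9: PC=2 idx=2 pred=N actual=T -> ctr[2]=2
Ev 10: PC=2 idx=2 pred=T actual=N -> ctr[2]=1
Ev 11: PC=2 idx=2 pred=N actual=T -> ctr[2]=2

Answer: T T T T T T T T N T N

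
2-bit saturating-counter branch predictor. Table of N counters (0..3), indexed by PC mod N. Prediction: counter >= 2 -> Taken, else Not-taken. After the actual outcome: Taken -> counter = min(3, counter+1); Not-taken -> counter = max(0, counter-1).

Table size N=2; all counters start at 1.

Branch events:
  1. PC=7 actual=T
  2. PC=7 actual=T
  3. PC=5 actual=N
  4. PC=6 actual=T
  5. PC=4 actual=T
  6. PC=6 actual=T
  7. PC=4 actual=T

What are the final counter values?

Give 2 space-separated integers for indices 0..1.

Ev 1: PC=7 idx=1 pred=N actual=T -> ctr[1]=2
Ev 2: PC=7 idx=1 pred=T actual=T -> ctr[1]=3
Ev 3: PC=5 idx=1 pred=T actual=N -> ctr[1]=2
Ev 4: PC=6 idx=0 pred=N actual=T -> ctr[0]=2
Ev 5: PC=4 idx=0 pred=T actual=T -> ctr[0]=3
Ev 6: PC=6 idx=0 pred=T actual=T -> ctr[0]=3
Ev 7: PC=4 idx=0 pred=T actual=T -> ctr[0]=3

Answer: 3 2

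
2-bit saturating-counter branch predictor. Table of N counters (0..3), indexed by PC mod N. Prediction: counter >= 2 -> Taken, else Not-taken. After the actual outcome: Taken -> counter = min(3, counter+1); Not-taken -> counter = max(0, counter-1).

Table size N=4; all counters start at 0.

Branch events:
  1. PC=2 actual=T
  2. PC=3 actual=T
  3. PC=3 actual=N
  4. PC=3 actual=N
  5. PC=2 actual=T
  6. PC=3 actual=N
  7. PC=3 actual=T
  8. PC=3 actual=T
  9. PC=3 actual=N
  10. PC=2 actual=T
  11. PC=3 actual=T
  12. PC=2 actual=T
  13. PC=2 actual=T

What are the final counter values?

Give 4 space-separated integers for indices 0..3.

Ev 1: PC=2 idx=2 pred=N actual=T -> ctr[2]=1
Ev 2: PC=3 idx=3 pred=N actual=T -> ctr[3]=1
Ev 3: PC=3 idx=3 pred=N actual=N -> ctr[3]=0
Ev 4: PC=3 idx=3 pred=N actual=N -> ctr[3]=0
Ev 5: PC=2 idx=2 pred=N actual=T -> ctr[2]=2
Ev 6: PC=3 idx=3 pred=N actual=N -> ctr[3]=0
Ev 7: PC=3 idx=3 pred=N actual=T -> ctr[3]=1
Ev 8: PC=3 idx=3 pred=N actual=T -> ctr[3]=2
Ev 9: PC=3 idx=3 pred=T actual=N -> ctr[3]=1
Ev 10: PC=2 idx=2 pred=T actual=T -> ctr[2]=3
Ev 11: PC=3 idx=3 pred=N actual=T -> ctr[3]=2
Ev 12: PC=2 idx=2 pred=T actual=T -> ctr[2]=3
Ev 13: PC=2 idx=2 pred=T actual=T -> ctr[2]=3

Answer: 0 0 3 2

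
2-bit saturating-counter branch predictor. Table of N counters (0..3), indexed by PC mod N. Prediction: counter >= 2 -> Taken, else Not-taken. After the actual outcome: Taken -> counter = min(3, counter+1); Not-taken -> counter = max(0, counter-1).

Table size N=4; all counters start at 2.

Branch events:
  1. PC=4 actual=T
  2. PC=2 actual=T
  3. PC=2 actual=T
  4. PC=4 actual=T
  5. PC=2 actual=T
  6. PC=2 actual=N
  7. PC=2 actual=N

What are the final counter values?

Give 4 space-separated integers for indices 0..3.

Answer: 3 2 1 2

Derivation:
Ev 1: PC=4 idx=0 pred=T actual=T -> ctr[0]=3
Ev 2: PC=2 idx=2 pred=T actual=T -> ctr[2]=3
Ev 3: PC=2 idx=2 pred=T actual=T -> ctr[2]=3
Ev 4: PC=4 idx=0 pred=T actual=T -> ctr[0]=3
Ev 5: PC=2 idx=2 pred=T actual=T -> ctr[2]=3
Ev 6: PC=2 idx=2 pred=T actual=N -> ctr[2]=2
Ev 7: PC=2 idx=2 pred=T actual=N -> ctr[2]=1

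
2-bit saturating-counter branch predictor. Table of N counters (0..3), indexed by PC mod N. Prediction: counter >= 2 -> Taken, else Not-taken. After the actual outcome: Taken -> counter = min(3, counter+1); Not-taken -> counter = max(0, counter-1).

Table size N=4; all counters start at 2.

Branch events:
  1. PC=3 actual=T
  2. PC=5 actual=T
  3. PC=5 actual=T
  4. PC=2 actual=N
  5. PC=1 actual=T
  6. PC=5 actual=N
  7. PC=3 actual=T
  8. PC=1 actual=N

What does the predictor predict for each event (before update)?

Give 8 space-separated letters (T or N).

Ev 1: PC=3 idx=3 pred=T actual=T -> ctr[3]=3
Ev 2: PC=5 idx=1 pred=T actual=T -> ctr[1]=3
Ev 3: PC=5 idx=1 pred=T actual=T -> ctr[1]=3
Ev 4: PC=2 idx=2 pred=T actual=N -> ctr[2]=1
Ev 5: PC=1 idx=1 pred=T actual=T -> ctr[1]=3
Ev 6: PC=5 idx=1 pred=T actual=N -> ctr[1]=2
Ev 7: PC=3 idx=3 pred=T actual=T -> ctr[3]=3
Ev 8: PC=1 idx=1 pred=T actual=N -> ctr[1]=1

Answer: T T T T T T T T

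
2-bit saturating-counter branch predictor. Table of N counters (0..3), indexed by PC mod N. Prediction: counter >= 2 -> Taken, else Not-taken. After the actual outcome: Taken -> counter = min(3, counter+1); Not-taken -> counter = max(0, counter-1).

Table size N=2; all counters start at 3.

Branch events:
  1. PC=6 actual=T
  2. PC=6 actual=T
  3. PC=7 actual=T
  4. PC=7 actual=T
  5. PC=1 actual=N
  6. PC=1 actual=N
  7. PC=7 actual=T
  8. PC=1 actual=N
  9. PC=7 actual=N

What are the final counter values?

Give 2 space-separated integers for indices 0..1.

Answer: 3 0

Derivation:
Ev 1: PC=6 idx=0 pred=T actual=T -> ctr[0]=3
Ev 2: PC=6 idx=0 pred=T actual=T -> ctr[0]=3
Ev 3: PC=7 idx=1 pred=T actual=T -> ctr[1]=3
Ev 4: PC=7 idx=1 pred=T actual=T -> ctr[1]=3
Ev 5: PC=1 idx=1 pred=T actual=N -> ctr[1]=2
Ev 6: PC=1 idx=1 pred=T actual=N -> ctr[1]=1
Ev 7: PC=7 idx=1 pred=N actual=T -> ctr[1]=2
Ev 8: PC=1 idx=1 pred=T actual=N -> ctr[1]=1
Ev 9: PC=7 idx=1 pred=N actual=N -> ctr[1]=0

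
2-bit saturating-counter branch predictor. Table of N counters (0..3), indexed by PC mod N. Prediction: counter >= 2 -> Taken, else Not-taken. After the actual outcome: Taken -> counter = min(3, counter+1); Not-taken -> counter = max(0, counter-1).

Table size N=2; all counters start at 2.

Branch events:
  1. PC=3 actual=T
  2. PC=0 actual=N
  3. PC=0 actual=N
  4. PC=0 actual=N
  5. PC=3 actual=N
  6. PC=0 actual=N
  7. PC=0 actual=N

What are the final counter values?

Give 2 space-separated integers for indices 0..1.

Answer: 0 2

Derivation:
Ev 1: PC=3 idx=1 pred=T actual=T -> ctr[1]=3
Ev 2: PC=0 idx=0 pred=T actual=N -> ctr[0]=1
Ev 3: PC=0 idx=0 pred=N actual=N -> ctr[0]=0
Ev 4: PC=0 idx=0 pred=N actual=N -> ctr[0]=0
Ev 5: PC=3 idx=1 pred=T actual=N -> ctr[1]=2
Ev 6: PC=0 idx=0 pred=N actual=N -> ctr[0]=0
Ev 7: PC=0 idx=0 pred=N actual=N -> ctr[0]=0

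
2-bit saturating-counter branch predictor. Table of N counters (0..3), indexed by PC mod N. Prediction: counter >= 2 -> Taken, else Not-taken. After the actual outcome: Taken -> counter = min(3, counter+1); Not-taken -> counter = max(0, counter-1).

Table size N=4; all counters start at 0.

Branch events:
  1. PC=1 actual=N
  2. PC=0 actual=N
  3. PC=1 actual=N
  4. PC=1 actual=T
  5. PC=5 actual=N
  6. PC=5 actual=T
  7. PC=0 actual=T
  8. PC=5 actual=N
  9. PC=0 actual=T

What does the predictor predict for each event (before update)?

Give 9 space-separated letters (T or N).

Ev 1: PC=1 idx=1 pred=N actual=N -> ctr[1]=0
Ev 2: PC=0 idx=0 pred=N actual=N -> ctr[0]=0
Ev 3: PC=1 idx=1 pred=N actual=N -> ctr[1]=0
Ev 4: PC=1 idx=1 pred=N actual=T -> ctr[1]=1
Ev 5: PC=5 idx=1 pred=N actual=N -> ctr[1]=0
Ev 6: PC=5 idx=1 pred=N actual=T -> ctr[1]=1
Ev 7: PC=0 idx=0 pred=N actual=T -> ctr[0]=1
Ev 8: PC=5 idx=1 pred=N actual=N -> ctr[1]=0
Ev 9: PC=0 idx=0 pred=N actual=T -> ctr[0]=2

Answer: N N N N N N N N N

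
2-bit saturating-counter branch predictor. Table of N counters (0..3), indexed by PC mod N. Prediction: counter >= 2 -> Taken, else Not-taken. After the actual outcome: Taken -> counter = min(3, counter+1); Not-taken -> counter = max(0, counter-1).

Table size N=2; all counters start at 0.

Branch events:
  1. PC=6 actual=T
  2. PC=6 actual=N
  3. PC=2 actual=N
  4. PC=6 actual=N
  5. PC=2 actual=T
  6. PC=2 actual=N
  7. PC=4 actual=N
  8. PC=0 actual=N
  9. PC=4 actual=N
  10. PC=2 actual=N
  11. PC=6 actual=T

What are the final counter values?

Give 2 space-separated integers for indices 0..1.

Answer: 1 0

Derivation:
Ev 1: PC=6 idx=0 pred=N actual=T -> ctr[0]=1
Ev 2: PC=6 idx=0 pred=N actual=N -> ctr[0]=0
Ev 3: PC=2 idx=0 pred=N actual=N -> ctr[0]=0
Ev 4: PC=6 idx=0 pred=N actual=N -> ctr[0]=0
Ev 5: PC=2 idx=0 pred=N actual=T -> ctr[0]=1
Ev 6: PC=2 idx=0 pred=N actual=N -> ctr[0]=0
Ev 7: PC=4 idx=0 pred=N actual=N -> ctr[0]=0
Ev 8: PC=0 idx=0 pred=N actual=N -> ctr[0]=0
Ev 9: PC=4 idx=0 pred=N actual=N -> ctr[0]=0
Ev 10: PC=2 idx=0 pred=N actual=N -> ctr[0]=0
Ev 11: PC=6 idx=0 pred=N actual=T -> ctr[0]=1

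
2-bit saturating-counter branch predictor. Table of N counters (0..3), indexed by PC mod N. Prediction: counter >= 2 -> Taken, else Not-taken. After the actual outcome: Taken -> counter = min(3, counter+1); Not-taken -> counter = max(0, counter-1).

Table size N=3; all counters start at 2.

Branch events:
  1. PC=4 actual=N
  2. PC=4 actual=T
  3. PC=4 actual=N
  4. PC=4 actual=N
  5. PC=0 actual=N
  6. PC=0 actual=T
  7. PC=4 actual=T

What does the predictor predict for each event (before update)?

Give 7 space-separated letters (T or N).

Ev 1: PC=4 idx=1 pred=T actual=N -> ctr[1]=1
Ev 2: PC=4 idx=1 pred=N actual=T -> ctr[1]=2
Ev 3: PC=4 idx=1 pred=T actual=N -> ctr[1]=1
Ev 4: PC=4 idx=1 pred=N actual=N -> ctr[1]=0
Ev 5: PC=0 idx=0 pred=T actual=N -> ctr[0]=1
Ev 6: PC=0 idx=0 pred=N actual=T -> ctr[0]=2
Ev 7: PC=4 idx=1 pred=N actual=T -> ctr[1]=1

Answer: T N T N T N N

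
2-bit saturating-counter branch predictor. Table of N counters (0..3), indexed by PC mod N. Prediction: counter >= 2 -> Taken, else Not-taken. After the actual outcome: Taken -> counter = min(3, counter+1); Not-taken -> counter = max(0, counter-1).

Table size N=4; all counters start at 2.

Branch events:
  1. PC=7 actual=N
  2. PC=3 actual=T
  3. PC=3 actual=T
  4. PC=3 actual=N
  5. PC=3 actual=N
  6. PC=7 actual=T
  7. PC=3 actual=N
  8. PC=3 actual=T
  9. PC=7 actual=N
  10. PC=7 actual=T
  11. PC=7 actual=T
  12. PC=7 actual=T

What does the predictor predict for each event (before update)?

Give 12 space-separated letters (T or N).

Answer: T N T T T N T N T N T T

Derivation:
Ev 1: PC=7 idx=3 pred=T actual=N -> ctr[3]=1
Ev 2: PC=3 idx=3 pred=N actual=T -> ctr[3]=2
Ev 3: PC=3 idx=3 pred=T actual=T -> ctr[3]=3
Ev 4: PC=3 idx=3 pred=T actual=N -> ctr[3]=2
Ev 5: PC=3 idx=3 pred=T actual=N -> ctr[3]=1
Ev 6: PC=7 idx=3 pred=N actual=T -> ctr[3]=2
Ev 7: PC=3 idx=3 pred=T actual=N -> ctr[3]=1
Ev 8: PC=3 idx=3 pred=N actual=T -> ctr[3]=2
Ev 9: PC=7 idx=3 pred=T actual=N -> ctr[3]=1
Ev 10: PC=7 idx=3 pred=N actual=T -> ctr[3]=2
Ev 11: PC=7 idx=3 pred=T actual=T -> ctr[3]=3
Ev 12: PC=7 idx=3 pred=T actual=T -> ctr[3]=3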